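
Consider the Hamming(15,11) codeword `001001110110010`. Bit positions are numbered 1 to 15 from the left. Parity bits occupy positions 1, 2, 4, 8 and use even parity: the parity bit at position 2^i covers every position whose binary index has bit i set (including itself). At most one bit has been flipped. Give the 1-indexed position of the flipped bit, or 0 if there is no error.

5

s1: b1⊕b3⊕b5⊕b7⊕b9⊕b11⊕b13⊕b15 = 0⊕1⊕0⊕1⊕0⊕1⊕0⊕0 = 1
s2: b2⊕b3⊕b6⊕b7⊕b10⊕b11⊕b14⊕b15 = 0⊕1⊕1⊕1⊕1⊕1⊕1⊕0 = 0
s4: b4⊕b5⊕b6⊕b7⊕b12⊕b13⊕b14⊕b15 = 0⊕0⊕1⊕1⊕0⊕0⊕1⊕0 = 1
s8: b8⊕b9⊕b10⊕b11⊕b12⊕b13⊕b14⊕b15 = 1⊕0⊕1⊕1⊕0⊕0⊕1⊕0 = 0
Syndrome (s8...s1) = 0101 → position 5.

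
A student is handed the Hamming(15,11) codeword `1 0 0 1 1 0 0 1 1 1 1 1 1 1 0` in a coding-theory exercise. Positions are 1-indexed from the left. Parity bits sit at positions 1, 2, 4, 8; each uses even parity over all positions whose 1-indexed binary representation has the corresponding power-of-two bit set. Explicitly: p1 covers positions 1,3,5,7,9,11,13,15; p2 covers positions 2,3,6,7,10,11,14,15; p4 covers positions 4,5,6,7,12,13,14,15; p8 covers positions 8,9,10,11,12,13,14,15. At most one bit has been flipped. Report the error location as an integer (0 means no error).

15

s1: b1⊕b3⊕b5⊕b7⊕b9⊕b11⊕b13⊕b15 = 1⊕0⊕1⊕0⊕1⊕1⊕1⊕0 = 1
s2: b2⊕b3⊕b6⊕b7⊕b10⊕b11⊕b14⊕b15 = 0⊕0⊕0⊕0⊕1⊕1⊕1⊕0 = 1
s4: b4⊕b5⊕b6⊕b7⊕b12⊕b13⊕b14⊕b15 = 1⊕1⊕0⊕0⊕1⊕1⊕1⊕0 = 1
s8: b8⊕b9⊕b10⊕b11⊕b12⊕b13⊕b14⊕b15 = 1⊕1⊕1⊕1⊕1⊕1⊕1⊕0 = 1
Syndrome (s8...s1) = 1111 → position 15.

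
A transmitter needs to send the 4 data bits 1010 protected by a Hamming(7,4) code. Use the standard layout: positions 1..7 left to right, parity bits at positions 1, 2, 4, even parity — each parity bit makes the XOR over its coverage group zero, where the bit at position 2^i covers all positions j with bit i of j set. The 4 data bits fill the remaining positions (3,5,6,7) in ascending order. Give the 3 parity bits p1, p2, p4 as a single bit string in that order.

101

Place data bits at non-power-of-two positions: b3=1, b5=0, b6=1, b7=0.
p1 = XOR of data positions {3,5,7} = 1⊕0⊕0 = 1
p2 = XOR of data positions {3,6,7} = 1⊕1⊕0 = 0
p4 = XOR of data positions {5,6,7} = 0⊕1⊕0 = 1
Parity bits p1,p2,p4 = 101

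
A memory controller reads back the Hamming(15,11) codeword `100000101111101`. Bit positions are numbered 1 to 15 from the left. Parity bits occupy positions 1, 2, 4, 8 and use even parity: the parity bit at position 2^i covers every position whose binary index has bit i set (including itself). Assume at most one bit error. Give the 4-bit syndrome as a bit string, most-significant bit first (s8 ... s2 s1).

s1: b1⊕b3⊕b5⊕b7⊕b9⊕b11⊕b13⊕b15 = 1⊕0⊕0⊕1⊕1⊕1⊕1⊕1 = 0
s2: b2⊕b3⊕b6⊕b7⊕b10⊕b11⊕b14⊕b15 = 0⊕0⊕0⊕1⊕1⊕1⊕0⊕1 = 0
s4: b4⊕b5⊕b6⊕b7⊕b12⊕b13⊕b14⊕b15 = 0⊕0⊕0⊕1⊕1⊕1⊕0⊕1 = 0
s8: b8⊕b9⊕b10⊕b11⊕b12⊕b13⊕b14⊕b15 = 0⊕1⊕1⊕1⊕1⊕1⊕0⊕1 = 0
Syndrome (s8...s1) = 0000 → position 0 (no error).

0000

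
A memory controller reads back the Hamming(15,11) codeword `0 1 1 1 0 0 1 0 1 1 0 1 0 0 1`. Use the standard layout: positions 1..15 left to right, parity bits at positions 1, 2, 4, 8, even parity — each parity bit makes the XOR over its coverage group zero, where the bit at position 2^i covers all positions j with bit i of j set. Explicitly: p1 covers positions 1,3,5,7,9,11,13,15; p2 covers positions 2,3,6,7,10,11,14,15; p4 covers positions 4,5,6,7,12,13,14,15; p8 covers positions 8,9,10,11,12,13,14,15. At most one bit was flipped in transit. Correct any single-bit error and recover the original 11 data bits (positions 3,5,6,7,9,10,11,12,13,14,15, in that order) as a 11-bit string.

s1: b1⊕b3⊕b5⊕b7⊕b9⊕b11⊕b13⊕b15 = 0⊕1⊕0⊕1⊕1⊕0⊕0⊕1 = 0
s2: b2⊕b3⊕b6⊕b7⊕b10⊕b11⊕b14⊕b15 = 1⊕1⊕0⊕1⊕1⊕0⊕0⊕1 = 1
s4: b4⊕b5⊕b6⊕b7⊕b12⊕b13⊕b14⊕b15 = 1⊕0⊕0⊕1⊕1⊕0⊕0⊕1 = 0
s8: b8⊕b9⊕b10⊕b11⊕b12⊕b13⊕b14⊕b15 = 0⊕1⊕1⊕0⊕1⊕0⊕0⊕1 = 0
Syndrome (s8...s1) = 0010 → position 2.
Flip bit 2: corrected codeword = 001100101101001
Data bits at positions 3,5,6,7,9,10,11,12,13,14,15: 10011101001

10011101001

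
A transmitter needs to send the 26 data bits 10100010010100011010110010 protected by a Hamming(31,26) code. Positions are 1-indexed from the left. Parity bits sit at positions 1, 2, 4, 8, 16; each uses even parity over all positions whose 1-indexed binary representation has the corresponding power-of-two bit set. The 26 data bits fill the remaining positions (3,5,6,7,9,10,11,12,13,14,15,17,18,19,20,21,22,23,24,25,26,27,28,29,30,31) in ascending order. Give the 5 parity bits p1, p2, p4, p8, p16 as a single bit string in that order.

10101

Place data bits at non-power-of-two positions: b3=1, b5=0, b6=1, b7=0, b9=0, b10=0, b11=1, b12=0, b13=0, b14=1, b15=0, b17=1, b18=0, b19=0, b20=0, b21=1, b22=1, b23=0, b24=1, b25=0, b26=1, b27=1, b28=0, b29=0, b30=1, b31=0.
p1 = XOR of data positions {3,5,7,9,11,13,15,17,19,21,23,25,27,29,31} = 1⊕0⊕0⊕0⊕1⊕0⊕0⊕1⊕0⊕1⊕0⊕0⊕1⊕0⊕0 = 1
p2 = XOR of data positions {3,6,7,10,11,14,15,18,19,22,23,26,27,30,31} = 1⊕1⊕0⊕0⊕1⊕1⊕0⊕0⊕0⊕1⊕0⊕1⊕1⊕1⊕0 = 0
p4 = XOR of data positions {5,6,7,12,13,14,15,20,21,22,23,28,29,30,31} = 0⊕1⊕0⊕0⊕0⊕1⊕0⊕0⊕1⊕1⊕0⊕0⊕0⊕1⊕0 = 1
p8 = XOR of data positions {9,10,11,12,13,14,15,24,25,26,27,28,29,30,31} = 0⊕0⊕1⊕0⊕0⊕1⊕0⊕1⊕0⊕1⊕1⊕0⊕0⊕1⊕0 = 0
p16 = XOR of data positions {17,18,19,20,21,22,23,24,25,26,27,28,29,30,31} = 1⊕0⊕0⊕0⊕1⊕1⊕0⊕1⊕0⊕1⊕1⊕0⊕0⊕1⊕0 = 1
Parity bits p1,p2,p4,p8,p16 = 10101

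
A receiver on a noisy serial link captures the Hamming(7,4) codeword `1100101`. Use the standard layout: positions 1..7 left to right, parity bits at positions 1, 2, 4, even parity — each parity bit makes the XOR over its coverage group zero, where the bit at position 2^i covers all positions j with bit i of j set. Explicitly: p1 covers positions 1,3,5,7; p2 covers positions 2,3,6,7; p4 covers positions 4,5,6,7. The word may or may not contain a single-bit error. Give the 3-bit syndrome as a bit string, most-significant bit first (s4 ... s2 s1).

s1: b1⊕b3⊕b5⊕b7 = 1⊕0⊕1⊕1 = 1
s2: b2⊕b3⊕b6⊕b7 = 1⊕0⊕0⊕1 = 0
s4: b4⊕b5⊕b6⊕b7 = 0⊕1⊕0⊕1 = 0
Syndrome (s4...s1) = 001 → position 1.

001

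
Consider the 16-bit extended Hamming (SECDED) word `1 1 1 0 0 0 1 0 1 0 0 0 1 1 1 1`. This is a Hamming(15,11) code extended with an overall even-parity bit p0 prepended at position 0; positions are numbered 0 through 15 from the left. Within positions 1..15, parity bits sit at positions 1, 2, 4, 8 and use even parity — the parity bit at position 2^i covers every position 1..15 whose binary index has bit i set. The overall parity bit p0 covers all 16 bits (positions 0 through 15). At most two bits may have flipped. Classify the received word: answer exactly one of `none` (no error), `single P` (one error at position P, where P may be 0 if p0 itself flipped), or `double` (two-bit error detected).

single 13

s1: b1⊕b3⊕b5⊕b7⊕b9⊕b11⊕b13⊕b15 = 1⊕0⊕0⊕0⊕0⊕0⊕1⊕1 = 1
s2: b2⊕b3⊕b6⊕b7⊕b10⊕b11⊕b14⊕b15 = 1⊕0⊕1⊕0⊕0⊕0⊕1⊕1 = 0
s4: b4⊕b5⊕b6⊕b7⊕b12⊕b13⊕b14⊕b15 = 0⊕0⊕1⊕0⊕1⊕1⊕1⊕1 = 1
s8: b8⊕b9⊕b10⊕b11⊕b12⊕b13⊕b14⊕b15 = 1⊕0⊕0⊕0⊕1⊕1⊕1⊕1 = 1
Syndrome (s8...s1) = 1101 → position 13.
Overall parity (XOR of all 16 bits, including p0): 1⊕1⊕1⊕0⊕0⊕0⊕1⊕0⊕1⊕0⊕0⊕0⊕1⊕1⊕1⊕1 = 1
Overall=1, syndrome position=13 → single-bit error at position 13.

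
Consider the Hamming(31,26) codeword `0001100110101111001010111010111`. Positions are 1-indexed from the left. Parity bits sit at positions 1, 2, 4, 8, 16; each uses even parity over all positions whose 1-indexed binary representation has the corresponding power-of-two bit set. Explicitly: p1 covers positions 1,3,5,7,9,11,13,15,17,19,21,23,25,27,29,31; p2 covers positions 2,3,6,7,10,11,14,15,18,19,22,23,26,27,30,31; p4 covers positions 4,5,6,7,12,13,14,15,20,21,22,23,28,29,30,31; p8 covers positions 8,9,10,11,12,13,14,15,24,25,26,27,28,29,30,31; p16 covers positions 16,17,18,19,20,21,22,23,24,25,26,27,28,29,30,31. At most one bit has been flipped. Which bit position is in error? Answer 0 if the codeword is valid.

s1: b1⊕b3⊕b5⊕b7⊕b9⊕b11⊕b13⊕b15⊕b17⊕b19⊕b21⊕b23⊕b25⊕b27⊕b29⊕b31 = 0⊕0⊕1⊕0⊕1⊕1⊕1⊕1⊕0⊕1⊕1⊕1⊕1⊕1⊕1⊕1 = 0
s2: b2⊕b3⊕b6⊕b7⊕b10⊕b11⊕b14⊕b15⊕b18⊕b19⊕b22⊕b23⊕b26⊕b27⊕b30⊕b31 = 0⊕0⊕0⊕0⊕0⊕1⊕1⊕1⊕0⊕1⊕0⊕1⊕0⊕1⊕1⊕1 = 0
s4: b4⊕b5⊕b6⊕b7⊕b12⊕b13⊕b14⊕b15⊕b20⊕b21⊕b22⊕b23⊕b28⊕b29⊕b30⊕b31 = 1⊕1⊕0⊕0⊕0⊕1⊕1⊕1⊕0⊕1⊕0⊕1⊕0⊕1⊕1⊕1 = 0
s8: b8⊕b9⊕b10⊕b11⊕b12⊕b13⊕b14⊕b15⊕b24⊕b25⊕b26⊕b27⊕b28⊕b29⊕b30⊕b31 = 1⊕1⊕0⊕1⊕0⊕1⊕1⊕1⊕1⊕1⊕0⊕1⊕0⊕1⊕1⊕1 = 0
s16: b16⊕b17⊕b18⊕b19⊕b20⊕b21⊕b22⊕b23⊕b24⊕b25⊕b26⊕b27⊕b28⊕b29⊕b30⊕b31 = 1⊕0⊕0⊕1⊕0⊕1⊕0⊕1⊕1⊕1⊕0⊕1⊕0⊕1⊕1⊕1 = 0
Syndrome (s16...s1) = 00000 → position 0 (no error).

0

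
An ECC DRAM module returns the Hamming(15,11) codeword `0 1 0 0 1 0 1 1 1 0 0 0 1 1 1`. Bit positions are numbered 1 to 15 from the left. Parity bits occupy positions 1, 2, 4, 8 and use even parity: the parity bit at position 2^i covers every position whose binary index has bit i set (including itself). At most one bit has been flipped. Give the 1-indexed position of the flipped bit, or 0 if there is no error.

13

s1: b1⊕b3⊕b5⊕b7⊕b9⊕b11⊕b13⊕b15 = 0⊕0⊕1⊕1⊕1⊕0⊕1⊕1 = 1
s2: b2⊕b3⊕b6⊕b7⊕b10⊕b11⊕b14⊕b15 = 1⊕0⊕0⊕1⊕0⊕0⊕1⊕1 = 0
s4: b4⊕b5⊕b6⊕b7⊕b12⊕b13⊕b14⊕b15 = 0⊕1⊕0⊕1⊕0⊕1⊕1⊕1 = 1
s8: b8⊕b9⊕b10⊕b11⊕b12⊕b13⊕b14⊕b15 = 1⊕1⊕0⊕0⊕0⊕1⊕1⊕1 = 1
Syndrome (s8...s1) = 1101 → position 13.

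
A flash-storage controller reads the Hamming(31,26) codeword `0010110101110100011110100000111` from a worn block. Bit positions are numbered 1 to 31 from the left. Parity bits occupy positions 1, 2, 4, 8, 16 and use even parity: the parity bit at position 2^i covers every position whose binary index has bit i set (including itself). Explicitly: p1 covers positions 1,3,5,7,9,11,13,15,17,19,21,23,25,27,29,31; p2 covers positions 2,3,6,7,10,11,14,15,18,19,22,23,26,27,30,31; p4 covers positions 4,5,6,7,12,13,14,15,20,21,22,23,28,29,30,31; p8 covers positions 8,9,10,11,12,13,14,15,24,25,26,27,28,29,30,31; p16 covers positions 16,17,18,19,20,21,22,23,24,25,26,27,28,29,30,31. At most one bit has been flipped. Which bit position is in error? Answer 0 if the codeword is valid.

s1: b1⊕b3⊕b5⊕b7⊕b9⊕b11⊕b13⊕b15⊕b17⊕b19⊕b21⊕b23⊕b25⊕b27⊕b29⊕b31 = 0⊕1⊕1⊕0⊕0⊕1⊕0⊕0⊕0⊕1⊕1⊕1⊕0⊕0⊕1⊕1 = 0
s2: b2⊕b3⊕b6⊕b7⊕b10⊕b11⊕b14⊕b15⊕b18⊕b19⊕b22⊕b23⊕b26⊕b27⊕b30⊕b31 = 0⊕1⊕1⊕0⊕1⊕1⊕1⊕0⊕1⊕1⊕0⊕1⊕0⊕0⊕1⊕1 = 0
s4: b4⊕b5⊕b6⊕b7⊕b12⊕b13⊕b14⊕b15⊕b20⊕b21⊕b22⊕b23⊕b28⊕b29⊕b30⊕b31 = 0⊕1⊕1⊕0⊕1⊕0⊕1⊕0⊕1⊕1⊕0⊕1⊕0⊕1⊕1⊕1 = 0
s8: b8⊕b9⊕b10⊕b11⊕b12⊕b13⊕b14⊕b15⊕b24⊕b25⊕b26⊕b27⊕b28⊕b29⊕b30⊕b31 = 1⊕0⊕1⊕1⊕1⊕0⊕1⊕0⊕0⊕0⊕0⊕0⊕0⊕1⊕1⊕1 = 0
s16: b16⊕b17⊕b18⊕b19⊕b20⊕b21⊕b22⊕b23⊕b24⊕b25⊕b26⊕b27⊕b28⊕b29⊕b30⊕b31 = 0⊕0⊕1⊕1⊕1⊕1⊕0⊕1⊕0⊕0⊕0⊕0⊕0⊕1⊕1⊕1 = 0
Syndrome (s16...s1) = 00000 → position 0 (no error).

0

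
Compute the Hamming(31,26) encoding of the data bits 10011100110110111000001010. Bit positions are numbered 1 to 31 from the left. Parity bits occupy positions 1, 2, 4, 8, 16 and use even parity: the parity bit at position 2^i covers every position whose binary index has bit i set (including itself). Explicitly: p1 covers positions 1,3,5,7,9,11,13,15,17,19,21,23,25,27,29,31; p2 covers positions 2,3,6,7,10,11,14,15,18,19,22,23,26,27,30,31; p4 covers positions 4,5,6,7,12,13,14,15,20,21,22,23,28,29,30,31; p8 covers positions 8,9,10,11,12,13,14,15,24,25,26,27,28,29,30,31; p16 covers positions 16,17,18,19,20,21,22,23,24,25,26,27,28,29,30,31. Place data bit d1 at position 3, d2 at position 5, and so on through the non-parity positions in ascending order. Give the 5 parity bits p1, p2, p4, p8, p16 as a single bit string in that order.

01001

Place data bits at non-power-of-two positions: b3=1, b5=0, b6=0, b7=1, b9=1, b10=1, b11=0, b12=0, b13=1, b14=1, b15=0, b17=1, b18=1, b19=0, b20=1, b21=1, b22=1, b23=0, b24=0, b25=0, b26=0, b27=0, b28=1, b29=0, b30=1, b31=0.
p1 = XOR of data positions {3,5,7,9,11,13,15,17,19,21,23,25,27,29,31} = 1⊕0⊕1⊕1⊕0⊕1⊕0⊕1⊕0⊕1⊕0⊕0⊕0⊕0⊕0 = 0
p2 = XOR of data positions {3,6,7,10,11,14,15,18,19,22,23,26,27,30,31} = 1⊕0⊕1⊕1⊕0⊕1⊕0⊕1⊕0⊕1⊕0⊕0⊕0⊕1⊕0 = 1
p4 = XOR of data positions {5,6,7,12,13,14,15,20,21,22,23,28,29,30,31} = 0⊕0⊕1⊕0⊕1⊕1⊕0⊕1⊕1⊕1⊕0⊕1⊕0⊕1⊕0 = 0
p8 = XOR of data positions {9,10,11,12,13,14,15,24,25,26,27,28,29,30,31} = 1⊕1⊕0⊕0⊕1⊕1⊕0⊕0⊕0⊕0⊕0⊕1⊕0⊕1⊕0 = 0
p16 = XOR of data positions {17,18,19,20,21,22,23,24,25,26,27,28,29,30,31} = 1⊕1⊕0⊕1⊕1⊕1⊕0⊕0⊕0⊕0⊕0⊕1⊕0⊕1⊕0 = 1
Parity bits p1,p2,p4,p8,p16 = 01001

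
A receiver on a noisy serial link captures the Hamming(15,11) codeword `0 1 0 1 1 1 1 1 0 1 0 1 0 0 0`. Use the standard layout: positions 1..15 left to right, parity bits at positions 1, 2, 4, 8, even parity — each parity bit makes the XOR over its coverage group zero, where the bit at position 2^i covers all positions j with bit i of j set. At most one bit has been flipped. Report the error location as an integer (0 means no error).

s1: b1⊕b3⊕b5⊕b7⊕b9⊕b11⊕b13⊕b15 = 0⊕0⊕1⊕1⊕0⊕0⊕0⊕0 = 0
s2: b2⊕b3⊕b6⊕b7⊕b10⊕b11⊕b14⊕b15 = 1⊕0⊕1⊕1⊕1⊕0⊕0⊕0 = 0
s4: b4⊕b5⊕b6⊕b7⊕b12⊕b13⊕b14⊕b15 = 1⊕1⊕1⊕1⊕1⊕0⊕0⊕0 = 1
s8: b8⊕b9⊕b10⊕b11⊕b12⊕b13⊕b14⊕b15 = 1⊕0⊕1⊕0⊕1⊕0⊕0⊕0 = 1
Syndrome (s8...s1) = 1100 → position 12.

12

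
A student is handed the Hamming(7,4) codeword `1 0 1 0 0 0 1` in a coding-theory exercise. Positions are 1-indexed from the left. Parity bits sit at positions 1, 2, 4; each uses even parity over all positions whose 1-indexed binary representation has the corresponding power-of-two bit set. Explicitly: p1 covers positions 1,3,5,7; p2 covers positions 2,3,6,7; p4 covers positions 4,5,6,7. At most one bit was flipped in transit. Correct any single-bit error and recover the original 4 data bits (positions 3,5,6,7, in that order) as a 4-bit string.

s1: b1⊕b3⊕b5⊕b7 = 1⊕1⊕0⊕1 = 1
s2: b2⊕b3⊕b6⊕b7 = 0⊕1⊕0⊕1 = 0
s4: b4⊕b5⊕b6⊕b7 = 0⊕0⊕0⊕1 = 1
Syndrome (s4...s1) = 101 → position 5.
Flip bit 5: corrected codeword = 1010101
Data bits at positions 3,5,6,7: 1101

1101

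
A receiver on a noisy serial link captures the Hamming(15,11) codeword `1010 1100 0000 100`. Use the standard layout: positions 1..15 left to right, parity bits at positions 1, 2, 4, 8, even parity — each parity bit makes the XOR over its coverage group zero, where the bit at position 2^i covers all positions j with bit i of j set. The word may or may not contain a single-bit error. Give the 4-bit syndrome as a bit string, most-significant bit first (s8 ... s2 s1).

s1: b1⊕b3⊕b5⊕b7⊕b9⊕b11⊕b13⊕b15 = 1⊕1⊕1⊕0⊕0⊕0⊕1⊕0 = 0
s2: b2⊕b3⊕b6⊕b7⊕b10⊕b11⊕b14⊕b15 = 0⊕1⊕1⊕0⊕0⊕0⊕0⊕0 = 0
s4: b4⊕b5⊕b6⊕b7⊕b12⊕b13⊕b14⊕b15 = 0⊕1⊕1⊕0⊕0⊕1⊕0⊕0 = 1
s8: b8⊕b9⊕b10⊕b11⊕b12⊕b13⊕b14⊕b15 = 0⊕0⊕0⊕0⊕0⊕1⊕0⊕0 = 1
Syndrome (s8...s1) = 1100 → position 12.

1100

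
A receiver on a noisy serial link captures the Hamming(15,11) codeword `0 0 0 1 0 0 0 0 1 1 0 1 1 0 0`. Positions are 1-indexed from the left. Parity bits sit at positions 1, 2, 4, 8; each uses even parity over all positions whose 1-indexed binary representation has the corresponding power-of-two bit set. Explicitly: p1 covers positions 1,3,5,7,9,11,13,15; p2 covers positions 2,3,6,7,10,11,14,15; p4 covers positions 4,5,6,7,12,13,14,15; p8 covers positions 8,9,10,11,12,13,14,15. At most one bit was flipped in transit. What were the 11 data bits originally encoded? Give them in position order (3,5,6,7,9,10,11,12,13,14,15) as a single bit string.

00101101100

s1: b1⊕b3⊕b5⊕b7⊕b9⊕b11⊕b13⊕b15 = 0⊕0⊕0⊕0⊕1⊕0⊕1⊕0 = 0
s2: b2⊕b3⊕b6⊕b7⊕b10⊕b11⊕b14⊕b15 = 0⊕0⊕0⊕0⊕1⊕0⊕0⊕0 = 1
s4: b4⊕b5⊕b6⊕b7⊕b12⊕b13⊕b14⊕b15 = 1⊕0⊕0⊕0⊕1⊕1⊕0⊕0 = 1
s8: b8⊕b9⊕b10⊕b11⊕b12⊕b13⊕b14⊕b15 = 0⊕1⊕1⊕0⊕1⊕1⊕0⊕0 = 0
Syndrome (s8...s1) = 0110 → position 6.
Flip bit 6: corrected codeword = 000101001101100
Data bits at positions 3,5,6,7,9,10,11,12,13,14,15: 00101101100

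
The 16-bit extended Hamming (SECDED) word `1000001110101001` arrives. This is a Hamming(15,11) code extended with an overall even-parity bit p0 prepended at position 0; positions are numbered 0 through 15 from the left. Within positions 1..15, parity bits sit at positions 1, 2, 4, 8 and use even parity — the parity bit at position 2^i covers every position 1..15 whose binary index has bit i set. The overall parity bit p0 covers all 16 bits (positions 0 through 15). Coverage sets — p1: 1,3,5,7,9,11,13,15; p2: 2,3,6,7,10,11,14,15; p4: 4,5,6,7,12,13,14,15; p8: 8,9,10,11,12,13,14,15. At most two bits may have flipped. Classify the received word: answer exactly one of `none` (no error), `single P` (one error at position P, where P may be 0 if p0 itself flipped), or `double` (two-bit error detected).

s1: b1⊕b3⊕b5⊕b7⊕b9⊕b11⊕b13⊕b15 = 0⊕0⊕0⊕1⊕0⊕0⊕0⊕1 = 0
s2: b2⊕b3⊕b6⊕b7⊕b10⊕b11⊕b14⊕b15 = 0⊕0⊕1⊕1⊕1⊕0⊕0⊕1 = 0
s4: b4⊕b5⊕b6⊕b7⊕b12⊕b13⊕b14⊕b15 = 0⊕0⊕1⊕1⊕1⊕0⊕0⊕1 = 0
s8: b8⊕b9⊕b10⊕b11⊕b12⊕b13⊕b14⊕b15 = 1⊕0⊕1⊕0⊕1⊕0⊕0⊕1 = 0
Syndrome (s8...s1) = 0000 → position 0 (no error).
Overall parity (XOR of all 16 bits, including p0): 1⊕0⊕0⊕0⊕0⊕0⊕1⊕1⊕1⊕0⊕1⊕0⊕1⊕0⊕0⊕1 = 1
Overall=1, syndrome position=0 → single-bit error at position 0.

single 0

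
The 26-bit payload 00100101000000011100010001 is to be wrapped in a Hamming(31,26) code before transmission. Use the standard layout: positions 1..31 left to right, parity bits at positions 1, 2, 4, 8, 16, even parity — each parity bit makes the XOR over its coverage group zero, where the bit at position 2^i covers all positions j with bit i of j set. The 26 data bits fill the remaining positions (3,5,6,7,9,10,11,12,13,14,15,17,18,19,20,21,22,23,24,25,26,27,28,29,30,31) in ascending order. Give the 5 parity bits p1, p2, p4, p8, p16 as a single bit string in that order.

00001

Place data bits at non-power-of-two positions: b3=0, b5=0, b6=1, b7=0, b9=0, b10=1, b11=0, b12=1, b13=0, b14=0, b15=0, b17=0, b18=0, b19=0, b20=0, b21=1, b22=1, b23=1, b24=0, b25=0, b26=0, b27=1, b28=0, b29=0, b30=0, b31=1.
p1 = XOR of data positions {3,5,7,9,11,13,15,17,19,21,23,25,27,29,31} = 0⊕0⊕0⊕0⊕0⊕0⊕0⊕0⊕0⊕1⊕1⊕0⊕1⊕0⊕1 = 0
p2 = XOR of data positions {3,6,7,10,11,14,15,18,19,22,23,26,27,30,31} = 0⊕1⊕0⊕1⊕0⊕0⊕0⊕0⊕0⊕1⊕1⊕0⊕1⊕0⊕1 = 0
p4 = XOR of data positions {5,6,7,12,13,14,15,20,21,22,23,28,29,30,31} = 0⊕1⊕0⊕1⊕0⊕0⊕0⊕0⊕1⊕1⊕1⊕0⊕0⊕0⊕1 = 0
p8 = XOR of data positions {9,10,11,12,13,14,15,24,25,26,27,28,29,30,31} = 0⊕1⊕0⊕1⊕0⊕0⊕0⊕0⊕0⊕0⊕1⊕0⊕0⊕0⊕1 = 0
p16 = XOR of data positions {17,18,19,20,21,22,23,24,25,26,27,28,29,30,31} = 0⊕0⊕0⊕0⊕1⊕1⊕1⊕0⊕0⊕0⊕1⊕0⊕0⊕0⊕1 = 1
Parity bits p1,p2,p4,p8,p16 = 00001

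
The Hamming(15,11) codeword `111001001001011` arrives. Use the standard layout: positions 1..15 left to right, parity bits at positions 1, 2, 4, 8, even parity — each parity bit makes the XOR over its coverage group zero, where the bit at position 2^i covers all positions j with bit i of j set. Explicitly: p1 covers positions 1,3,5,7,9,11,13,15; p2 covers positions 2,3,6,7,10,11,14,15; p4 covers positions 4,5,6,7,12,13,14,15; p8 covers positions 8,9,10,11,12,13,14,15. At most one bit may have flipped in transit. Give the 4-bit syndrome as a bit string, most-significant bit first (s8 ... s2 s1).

s1: b1⊕b3⊕b5⊕b7⊕b9⊕b11⊕b13⊕b15 = 1⊕1⊕0⊕0⊕1⊕0⊕0⊕1 = 0
s2: b2⊕b3⊕b6⊕b7⊕b10⊕b11⊕b14⊕b15 = 1⊕1⊕1⊕0⊕0⊕0⊕1⊕1 = 1
s4: b4⊕b5⊕b6⊕b7⊕b12⊕b13⊕b14⊕b15 = 0⊕0⊕1⊕0⊕1⊕0⊕1⊕1 = 0
s8: b8⊕b9⊕b10⊕b11⊕b12⊕b13⊕b14⊕b15 = 0⊕1⊕0⊕0⊕1⊕0⊕1⊕1 = 0
Syndrome (s8...s1) = 0010 → position 2.

0010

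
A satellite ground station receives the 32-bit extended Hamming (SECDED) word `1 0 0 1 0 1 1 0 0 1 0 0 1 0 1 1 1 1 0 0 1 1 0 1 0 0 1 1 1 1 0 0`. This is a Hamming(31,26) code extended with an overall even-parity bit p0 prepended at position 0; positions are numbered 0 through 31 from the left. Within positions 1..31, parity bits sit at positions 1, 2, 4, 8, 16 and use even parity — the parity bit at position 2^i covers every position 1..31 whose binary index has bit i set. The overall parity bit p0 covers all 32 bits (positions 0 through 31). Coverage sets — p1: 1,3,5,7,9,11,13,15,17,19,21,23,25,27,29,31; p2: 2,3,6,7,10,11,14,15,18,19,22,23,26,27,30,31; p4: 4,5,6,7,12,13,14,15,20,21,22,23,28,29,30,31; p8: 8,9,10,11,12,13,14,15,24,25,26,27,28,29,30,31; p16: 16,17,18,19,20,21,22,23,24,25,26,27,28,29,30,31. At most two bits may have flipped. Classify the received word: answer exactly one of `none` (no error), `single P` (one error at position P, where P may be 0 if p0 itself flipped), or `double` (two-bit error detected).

single 19

s1: b1⊕b3⊕b5⊕b7⊕b9⊕b11⊕b13⊕b15⊕b17⊕b19⊕b21⊕b23⊕b25⊕b27⊕b29⊕b31 = 0⊕1⊕1⊕0⊕1⊕0⊕0⊕1⊕1⊕0⊕1⊕1⊕0⊕1⊕1⊕0 = 1
s2: b2⊕b3⊕b6⊕b7⊕b10⊕b11⊕b14⊕b15⊕b18⊕b19⊕b22⊕b23⊕b26⊕b27⊕b30⊕b31 = 0⊕1⊕1⊕0⊕0⊕0⊕1⊕1⊕0⊕0⊕0⊕1⊕1⊕1⊕0⊕0 = 1
s4: b4⊕b5⊕b6⊕b7⊕b12⊕b13⊕b14⊕b15⊕b20⊕b21⊕b22⊕b23⊕b28⊕b29⊕b30⊕b31 = 0⊕1⊕1⊕0⊕1⊕0⊕1⊕1⊕1⊕1⊕0⊕1⊕1⊕1⊕0⊕0 = 0
s8: b8⊕b9⊕b10⊕b11⊕b12⊕b13⊕b14⊕b15⊕b24⊕b25⊕b26⊕b27⊕b28⊕b29⊕b30⊕b31 = 0⊕1⊕0⊕0⊕1⊕0⊕1⊕1⊕0⊕0⊕1⊕1⊕1⊕1⊕0⊕0 = 0
s16: b16⊕b17⊕b18⊕b19⊕b20⊕b21⊕b22⊕b23⊕b24⊕b25⊕b26⊕b27⊕b28⊕b29⊕b30⊕b31 = 1⊕1⊕0⊕0⊕1⊕1⊕0⊕1⊕0⊕0⊕1⊕1⊕1⊕1⊕0⊕0 = 1
Syndrome (s16...s1) = 10011 → position 19.
Overall parity (XOR of all 32 bits, including p0): 1⊕0⊕0⊕1⊕0⊕1⊕1⊕0⊕0⊕1⊕0⊕0⊕1⊕0⊕1⊕1⊕1⊕1⊕0⊕0⊕1⊕1⊕0⊕1⊕0⊕0⊕1⊕1⊕1⊕1⊕0⊕0 = 1
Overall=1, syndrome position=19 → single-bit error at position 19.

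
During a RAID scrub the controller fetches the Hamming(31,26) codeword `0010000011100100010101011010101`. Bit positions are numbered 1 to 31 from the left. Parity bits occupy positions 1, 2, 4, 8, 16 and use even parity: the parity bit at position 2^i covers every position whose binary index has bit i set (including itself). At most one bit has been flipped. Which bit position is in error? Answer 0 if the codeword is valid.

s1: b1⊕b3⊕b5⊕b7⊕b9⊕b11⊕b13⊕b15⊕b17⊕b19⊕b21⊕b23⊕b25⊕b27⊕b29⊕b31 = 0⊕1⊕0⊕0⊕1⊕1⊕0⊕0⊕0⊕0⊕0⊕0⊕1⊕1⊕1⊕1 = 1
s2: b2⊕b3⊕b6⊕b7⊕b10⊕b11⊕b14⊕b15⊕b18⊕b19⊕b22⊕b23⊕b26⊕b27⊕b30⊕b31 = 0⊕1⊕0⊕0⊕1⊕1⊕1⊕0⊕1⊕0⊕1⊕0⊕0⊕1⊕0⊕1 = 0
s4: b4⊕b5⊕b6⊕b7⊕b12⊕b13⊕b14⊕b15⊕b20⊕b21⊕b22⊕b23⊕b28⊕b29⊕b30⊕b31 = 0⊕0⊕0⊕0⊕0⊕0⊕1⊕0⊕1⊕0⊕1⊕0⊕0⊕1⊕0⊕1 = 1
s8: b8⊕b9⊕b10⊕b11⊕b12⊕b13⊕b14⊕b15⊕b24⊕b25⊕b26⊕b27⊕b28⊕b29⊕b30⊕b31 = 0⊕1⊕1⊕1⊕0⊕0⊕1⊕0⊕1⊕1⊕0⊕1⊕0⊕1⊕0⊕1 = 1
s16: b16⊕b17⊕b18⊕b19⊕b20⊕b21⊕b22⊕b23⊕b24⊕b25⊕b26⊕b27⊕b28⊕b29⊕b30⊕b31 = 0⊕0⊕1⊕0⊕1⊕0⊕1⊕0⊕1⊕1⊕0⊕1⊕0⊕1⊕0⊕1 = 0
Syndrome (s16...s1) = 01101 → position 13.

13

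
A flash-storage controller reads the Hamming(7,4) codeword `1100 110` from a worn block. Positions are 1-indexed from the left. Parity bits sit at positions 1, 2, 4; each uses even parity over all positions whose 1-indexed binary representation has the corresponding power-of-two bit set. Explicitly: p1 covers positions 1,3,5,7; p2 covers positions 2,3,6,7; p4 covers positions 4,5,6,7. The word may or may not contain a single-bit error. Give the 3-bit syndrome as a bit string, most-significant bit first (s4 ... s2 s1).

000

s1: b1⊕b3⊕b5⊕b7 = 1⊕0⊕1⊕0 = 0
s2: b2⊕b3⊕b6⊕b7 = 1⊕0⊕1⊕0 = 0
s4: b4⊕b5⊕b6⊕b7 = 0⊕1⊕1⊕0 = 0
Syndrome (s4...s1) = 000 → position 0 (no error).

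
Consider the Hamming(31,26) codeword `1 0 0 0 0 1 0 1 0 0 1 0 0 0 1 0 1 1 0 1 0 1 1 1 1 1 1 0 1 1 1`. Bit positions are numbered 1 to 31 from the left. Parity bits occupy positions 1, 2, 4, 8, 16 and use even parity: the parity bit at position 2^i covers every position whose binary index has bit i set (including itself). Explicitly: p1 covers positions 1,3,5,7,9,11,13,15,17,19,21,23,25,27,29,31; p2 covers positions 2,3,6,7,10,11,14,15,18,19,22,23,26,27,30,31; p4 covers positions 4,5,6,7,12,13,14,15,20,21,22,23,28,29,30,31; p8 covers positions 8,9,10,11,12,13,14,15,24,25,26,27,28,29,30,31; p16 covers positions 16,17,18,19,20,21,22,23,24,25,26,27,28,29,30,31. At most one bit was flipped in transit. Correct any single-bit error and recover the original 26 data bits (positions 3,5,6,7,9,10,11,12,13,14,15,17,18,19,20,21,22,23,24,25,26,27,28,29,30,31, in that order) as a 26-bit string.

s1: b1⊕b3⊕b5⊕b7⊕b9⊕b11⊕b13⊕b15⊕b17⊕b19⊕b21⊕b23⊕b25⊕b27⊕b29⊕b31 = 1⊕0⊕0⊕0⊕0⊕1⊕0⊕1⊕1⊕0⊕0⊕1⊕1⊕1⊕1⊕1 = 1
s2: b2⊕b3⊕b6⊕b7⊕b10⊕b11⊕b14⊕b15⊕b18⊕b19⊕b22⊕b23⊕b26⊕b27⊕b30⊕b31 = 0⊕0⊕1⊕0⊕0⊕1⊕0⊕1⊕1⊕0⊕1⊕1⊕1⊕1⊕1⊕1 = 0
s4: b4⊕b5⊕b6⊕b7⊕b12⊕b13⊕b14⊕b15⊕b20⊕b21⊕b22⊕b23⊕b28⊕b29⊕b30⊕b31 = 0⊕0⊕1⊕0⊕0⊕0⊕0⊕1⊕1⊕0⊕1⊕1⊕0⊕1⊕1⊕1 = 0
s8: b8⊕b9⊕b10⊕b11⊕b12⊕b13⊕b14⊕b15⊕b24⊕b25⊕b26⊕b27⊕b28⊕b29⊕b30⊕b31 = 1⊕0⊕0⊕1⊕0⊕0⊕0⊕1⊕1⊕1⊕1⊕1⊕0⊕1⊕1⊕1 = 0
s16: b16⊕b17⊕b18⊕b19⊕b20⊕b21⊕b22⊕b23⊕b24⊕b25⊕b26⊕b27⊕b28⊕b29⊕b30⊕b31 = 0⊕1⊕1⊕0⊕1⊕0⊕1⊕1⊕1⊕1⊕1⊕1⊕0⊕1⊕1⊕1 = 0
Syndrome (s16...s1) = 00001 → position 1.
Flip bit 1: corrected codeword = 0000010100100010110101111110111
Data bits at positions 3,5,6,7,9,10,11,12,13,14,15,17,18,19,20,21,22,23,24,25,26,27,28,29,30,31: 00100010001110101111110111

00100010001110101111110111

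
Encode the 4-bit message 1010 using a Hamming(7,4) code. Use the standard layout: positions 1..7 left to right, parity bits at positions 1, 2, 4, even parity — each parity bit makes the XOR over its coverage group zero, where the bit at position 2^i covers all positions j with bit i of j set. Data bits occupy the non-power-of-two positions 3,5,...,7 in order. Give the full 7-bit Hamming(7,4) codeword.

1011010

Place data bits at non-power-of-two positions: b3=1, b5=0, b6=1, b7=0.
p1 = XOR of data positions {3,5,7} = 1⊕0⊕0 = 1
p2 = XOR of data positions {3,6,7} = 1⊕1⊕0 = 0
p4 = XOR of data positions {5,6,7} = 0⊕1⊕0 = 1
Codeword b1..b7 = 1011010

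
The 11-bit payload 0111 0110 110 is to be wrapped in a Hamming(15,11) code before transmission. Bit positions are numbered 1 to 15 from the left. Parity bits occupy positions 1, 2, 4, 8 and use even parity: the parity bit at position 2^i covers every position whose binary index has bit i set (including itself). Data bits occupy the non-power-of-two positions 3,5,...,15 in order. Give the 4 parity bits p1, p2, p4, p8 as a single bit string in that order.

0110

Place data bits at non-power-of-two positions: b3=0, b5=1, b6=1, b7=1, b9=0, b10=1, b11=1, b12=0, b13=1, b14=1, b15=0.
p1 = XOR of data positions {3,5,7,9,11,13,15} = 0⊕1⊕1⊕0⊕1⊕1⊕0 = 0
p2 = XOR of data positions {3,6,7,10,11,14,15} = 0⊕1⊕1⊕1⊕1⊕1⊕0 = 1
p4 = XOR of data positions {5,6,7,12,13,14,15} = 1⊕1⊕1⊕0⊕1⊕1⊕0 = 1
p8 = XOR of data positions {9,10,11,12,13,14,15} = 0⊕1⊕1⊕0⊕1⊕1⊕0 = 0
Parity bits p1,p2,p4,p8 = 0110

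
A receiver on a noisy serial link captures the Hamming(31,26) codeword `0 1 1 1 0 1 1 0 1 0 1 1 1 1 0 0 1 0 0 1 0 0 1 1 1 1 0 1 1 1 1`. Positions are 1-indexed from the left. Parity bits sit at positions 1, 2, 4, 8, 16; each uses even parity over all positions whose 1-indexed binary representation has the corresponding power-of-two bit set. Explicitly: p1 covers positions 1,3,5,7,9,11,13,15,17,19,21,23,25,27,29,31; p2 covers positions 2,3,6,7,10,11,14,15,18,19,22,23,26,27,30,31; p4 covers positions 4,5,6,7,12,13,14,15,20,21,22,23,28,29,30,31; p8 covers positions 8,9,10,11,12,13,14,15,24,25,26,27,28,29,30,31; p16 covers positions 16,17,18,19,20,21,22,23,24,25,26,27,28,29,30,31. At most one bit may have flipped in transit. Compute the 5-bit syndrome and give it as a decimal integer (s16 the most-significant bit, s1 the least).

0

s1: b1⊕b3⊕b5⊕b7⊕b9⊕b11⊕b13⊕b15⊕b17⊕b19⊕b21⊕b23⊕b25⊕b27⊕b29⊕b31 = 0⊕1⊕0⊕1⊕1⊕1⊕1⊕0⊕1⊕0⊕0⊕1⊕1⊕0⊕1⊕1 = 0
s2: b2⊕b3⊕b6⊕b7⊕b10⊕b11⊕b14⊕b15⊕b18⊕b19⊕b22⊕b23⊕b26⊕b27⊕b30⊕b31 = 1⊕1⊕1⊕1⊕0⊕1⊕1⊕0⊕0⊕0⊕0⊕1⊕1⊕0⊕1⊕1 = 0
s4: b4⊕b5⊕b6⊕b7⊕b12⊕b13⊕b14⊕b15⊕b20⊕b21⊕b22⊕b23⊕b28⊕b29⊕b30⊕b31 = 1⊕0⊕1⊕1⊕1⊕1⊕1⊕0⊕1⊕0⊕0⊕1⊕1⊕1⊕1⊕1 = 0
s8: b8⊕b9⊕b10⊕b11⊕b12⊕b13⊕b14⊕b15⊕b24⊕b25⊕b26⊕b27⊕b28⊕b29⊕b30⊕b31 = 0⊕1⊕0⊕1⊕1⊕1⊕1⊕0⊕1⊕1⊕1⊕0⊕1⊕1⊕1⊕1 = 0
s16: b16⊕b17⊕b18⊕b19⊕b20⊕b21⊕b22⊕b23⊕b24⊕b25⊕b26⊕b27⊕b28⊕b29⊕b30⊕b31 = 0⊕1⊕0⊕0⊕1⊕0⊕0⊕1⊕1⊕1⊕1⊕0⊕1⊕1⊕1⊕1 = 0
Syndrome (s16...s1) = 00000 → position 0 (no error).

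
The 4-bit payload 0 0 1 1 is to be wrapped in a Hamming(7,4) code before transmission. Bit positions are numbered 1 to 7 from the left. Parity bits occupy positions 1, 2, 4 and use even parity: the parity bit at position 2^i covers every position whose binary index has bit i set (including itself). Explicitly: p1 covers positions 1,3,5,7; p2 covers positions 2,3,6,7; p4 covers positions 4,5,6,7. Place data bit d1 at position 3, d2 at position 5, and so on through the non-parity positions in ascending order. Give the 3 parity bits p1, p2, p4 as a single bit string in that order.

Place data bits at non-power-of-two positions: b3=0, b5=0, b6=1, b7=1.
p1 = XOR of data positions {3,5,7} = 0⊕0⊕1 = 1
p2 = XOR of data positions {3,6,7} = 0⊕1⊕1 = 0
p4 = XOR of data positions {5,6,7} = 0⊕1⊕1 = 0
Parity bits p1,p2,p4 = 100

100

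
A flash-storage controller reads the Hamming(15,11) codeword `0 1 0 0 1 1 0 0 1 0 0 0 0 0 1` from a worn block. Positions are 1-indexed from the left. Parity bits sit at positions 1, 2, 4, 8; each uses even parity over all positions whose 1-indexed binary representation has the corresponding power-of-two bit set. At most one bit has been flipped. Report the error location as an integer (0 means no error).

7

s1: b1⊕b3⊕b5⊕b7⊕b9⊕b11⊕b13⊕b15 = 0⊕0⊕1⊕0⊕1⊕0⊕0⊕1 = 1
s2: b2⊕b3⊕b6⊕b7⊕b10⊕b11⊕b14⊕b15 = 1⊕0⊕1⊕0⊕0⊕0⊕0⊕1 = 1
s4: b4⊕b5⊕b6⊕b7⊕b12⊕b13⊕b14⊕b15 = 0⊕1⊕1⊕0⊕0⊕0⊕0⊕1 = 1
s8: b8⊕b9⊕b10⊕b11⊕b12⊕b13⊕b14⊕b15 = 0⊕1⊕0⊕0⊕0⊕0⊕0⊕1 = 0
Syndrome (s8...s1) = 0111 → position 7.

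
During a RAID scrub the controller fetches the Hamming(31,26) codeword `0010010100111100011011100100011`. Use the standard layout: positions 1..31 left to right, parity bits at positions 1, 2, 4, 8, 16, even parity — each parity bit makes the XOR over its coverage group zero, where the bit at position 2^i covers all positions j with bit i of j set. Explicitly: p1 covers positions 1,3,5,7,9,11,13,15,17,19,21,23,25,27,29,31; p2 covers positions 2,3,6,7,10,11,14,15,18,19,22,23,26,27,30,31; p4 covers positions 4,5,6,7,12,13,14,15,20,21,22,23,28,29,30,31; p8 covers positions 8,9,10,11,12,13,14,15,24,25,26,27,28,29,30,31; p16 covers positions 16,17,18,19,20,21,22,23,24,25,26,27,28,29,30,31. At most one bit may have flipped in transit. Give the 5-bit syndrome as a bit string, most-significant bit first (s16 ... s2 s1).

00111

s1: b1⊕b3⊕b5⊕b7⊕b9⊕b11⊕b13⊕b15⊕b17⊕b19⊕b21⊕b23⊕b25⊕b27⊕b29⊕b31 = 0⊕1⊕0⊕0⊕0⊕1⊕1⊕0⊕0⊕1⊕1⊕1⊕0⊕0⊕0⊕1 = 1
s2: b2⊕b3⊕b6⊕b7⊕b10⊕b11⊕b14⊕b15⊕b18⊕b19⊕b22⊕b23⊕b26⊕b27⊕b30⊕b31 = 0⊕1⊕1⊕0⊕0⊕1⊕1⊕0⊕1⊕1⊕1⊕1⊕1⊕0⊕1⊕1 = 1
s4: b4⊕b5⊕b6⊕b7⊕b12⊕b13⊕b14⊕b15⊕b20⊕b21⊕b22⊕b23⊕b28⊕b29⊕b30⊕b31 = 0⊕0⊕1⊕0⊕1⊕1⊕1⊕0⊕0⊕1⊕1⊕1⊕0⊕0⊕1⊕1 = 1
s8: b8⊕b9⊕b10⊕b11⊕b12⊕b13⊕b14⊕b15⊕b24⊕b25⊕b26⊕b27⊕b28⊕b29⊕b30⊕b31 = 1⊕0⊕0⊕1⊕1⊕1⊕1⊕0⊕0⊕0⊕1⊕0⊕0⊕0⊕1⊕1 = 0
s16: b16⊕b17⊕b18⊕b19⊕b20⊕b21⊕b22⊕b23⊕b24⊕b25⊕b26⊕b27⊕b28⊕b29⊕b30⊕b31 = 0⊕0⊕1⊕1⊕0⊕1⊕1⊕1⊕0⊕0⊕1⊕0⊕0⊕0⊕1⊕1 = 0
Syndrome (s16...s1) = 00111 → position 7.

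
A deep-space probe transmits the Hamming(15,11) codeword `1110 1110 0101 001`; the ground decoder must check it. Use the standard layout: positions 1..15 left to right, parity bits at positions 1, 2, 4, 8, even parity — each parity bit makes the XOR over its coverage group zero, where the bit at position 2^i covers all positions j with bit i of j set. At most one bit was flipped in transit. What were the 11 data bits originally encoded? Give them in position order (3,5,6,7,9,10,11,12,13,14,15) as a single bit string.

11110101101

s1: b1⊕b3⊕b5⊕b7⊕b9⊕b11⊕b13⊕b15 = 1⊕1⊕1⊕1⊕0⊕0⊕0⊕1 = 1
s2: b2⊕b3⊕b6⊕b7⊕b10⊕b11⊕b14⊕b15 = 1⊕1⊕1⊕1⊕1⊕0⊕0⊕1 = 0
s4: b4⊕b5⊕b6⊕b7⊕b12⊕b13⊕b14⊕b15 = 0⊕1⊕1⊕1⊕1⊕0⊕0⊕1 = 1
s8: b8⊕b9⊕b10⊕b11⊕b12⊕b13⊕b14⊕b15 = 0⊕0⊕1⊕0⊕1⊕0⊕0⊕1 = 1
Syndrome (s8...s1) = 1101 → position 13.
Flip bit 13: corrected codeword = 111011100101101
Data bits at positions 3,5,6,7,9,10,11,12,13,14,15: 11110101101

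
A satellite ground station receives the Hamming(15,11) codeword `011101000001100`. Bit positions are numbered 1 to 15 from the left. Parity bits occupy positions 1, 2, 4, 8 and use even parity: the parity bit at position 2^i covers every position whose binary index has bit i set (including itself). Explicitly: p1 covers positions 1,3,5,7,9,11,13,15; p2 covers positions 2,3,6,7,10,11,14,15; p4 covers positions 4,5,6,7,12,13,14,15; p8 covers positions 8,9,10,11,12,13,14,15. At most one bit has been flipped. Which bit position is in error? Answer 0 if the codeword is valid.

2

s1: b1⊕b3⊕b5⊕b7⊕b9⊕b11⊕b13⊕b15 = 0⊕1⊕0⊕0⊕0⊕0⊕1⊕0 = 0
s2: b2⊕b3⊕b6⊕b7⊕b10⊕b11⊕b14⊕b15 = 1⊕1⊕1⊕0⊕0⊕0⊕0⊕0 = 1
s4: b4⊕b5⊕b6⊕b7⊕b12⊕b13⊕b14⊕b15 = 1⊕0⊕1⊕0⊕1⊕1⊕0⊕0 = 0
s8: b8⊕b9⊕b10⊕b11⊕b12⊕b13⊕b14⊕b15 = 0⊕0⊕0⊕0⊕1⊕1⊕0⊕0 = 0
Syndrome (s8...s1) = 0010 → position 2.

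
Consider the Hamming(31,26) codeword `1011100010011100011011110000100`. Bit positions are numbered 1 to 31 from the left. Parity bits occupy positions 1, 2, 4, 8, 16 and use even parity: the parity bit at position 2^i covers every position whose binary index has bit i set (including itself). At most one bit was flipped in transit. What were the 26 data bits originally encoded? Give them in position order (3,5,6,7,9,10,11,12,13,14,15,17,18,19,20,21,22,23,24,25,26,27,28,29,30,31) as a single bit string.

11001001110011001110000100

s1: b1⊕b3⊕b5⊕b7⊕b9⊕b11⊕b13⊕b15⊕b17⊕b19⊕b21⊕b23⊕b25⊕b27⊕b29⊕b31 = 1⊕1⊕1⊕0⊕1⊕0⊕1⊕0⊕0⊕1⊕1⊕1⊕0⊕0⊕1⊕0 = 1
s2: b2⊕b3⊕b6⊕b7⊕b10⊕b11⊕b14⊕b15⊕b18⊕b19⊕b22⊕b23⊕b26⊕b27⊕b30⊕b31 = 0⊕1⊕0⊕0⊕0⊕0⊕1⊕0⊕1⊕1⊕1⊕1⊕0⊕0⊕0⊕0 = 0
s4: b4⊕b5⊕b6⊕b7⊕b12⊕b13⊕b14⊕b15⊕b20⊕b21⊕b22⊕b23⊕b28⊕b29⊕b30⊕b31 = 1⊕1⊕0⊕0⊕1⊕1⊕1⊕0⊕0⊕1⊕1⊕1⊕0⊕1⊕0⊕0 = 1
s8: b8⊕b9⊕b10⊕b11⊕b12⊕b13⊕b14⊕b15⊕b24⊕b25⊕b26⊕b27⊕b28⊕b29⊕b30⊕b31 = 0⊕1⊕0⊕0⊕1⊕1⊕1⊕0⊕1⊕0⊕0⊕0⊕0⊕1⊕0⊕0 = 0
s16: b16⊕b17⊕b18⊕b19⊕b20⊕b21⊕b22⊕b23⊕b24⊕b25⊕b26⊕b27⊕b28⊕b29⊕b30⊕b31 = 0⊕0⊕1⊕1⊕0⊕1⊕1⊕1⊕1⊕0⊕0⊕0⊕0⊕1⊕0⊕0 = 1
Syndrome (s16...s1) = 10101 → position 21.
Flip bit 21: corrected codeword = 1011100010011100011001110000100
Data bits at positions 3,5,6,7,9,10,11,12,13,14,15,17,18,19,20,21,22,23,24,25,26,27,28,29,30,31: 11001001110011001110000100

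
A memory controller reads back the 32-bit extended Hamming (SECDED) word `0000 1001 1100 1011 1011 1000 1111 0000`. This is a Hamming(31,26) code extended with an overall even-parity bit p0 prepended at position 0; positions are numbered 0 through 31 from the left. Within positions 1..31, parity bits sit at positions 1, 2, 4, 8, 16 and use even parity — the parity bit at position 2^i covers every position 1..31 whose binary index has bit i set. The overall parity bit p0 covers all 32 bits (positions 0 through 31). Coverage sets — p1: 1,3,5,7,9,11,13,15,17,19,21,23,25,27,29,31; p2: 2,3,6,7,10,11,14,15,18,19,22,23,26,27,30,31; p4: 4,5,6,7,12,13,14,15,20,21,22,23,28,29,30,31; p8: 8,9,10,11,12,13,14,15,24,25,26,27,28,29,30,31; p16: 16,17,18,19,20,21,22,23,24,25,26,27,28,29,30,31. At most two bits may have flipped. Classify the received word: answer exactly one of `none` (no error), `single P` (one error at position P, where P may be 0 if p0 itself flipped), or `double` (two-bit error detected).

single 10

s1: b1⊕b3⊕b5⊕b7⊕b9⊕b11⊕b13⊕b15⊕b17⊕b19⊕b21⊕b23⊕b25⊕b27⊕b29⊕b31 = 0⊕0⊕0⊕1⊕1⊕0⊕0⊕1⊕0⊕1⊕0⊕0⊕1⊕1⊕0⊕0 = 0
s2: b2⊕b3⊕b6⊕b7⊕b10⊕b11⊕b14⊕b15⊕b18⊕b19⊕b22⊕b23⊕b26⊕b27⊕b30⊕b31 = 0⊕0⊕0⊕1⊕0⊕0⊕1⊕1⊕1⊕1⊕0⊕0⊕1⊕1⊕0⊕0 = 1
s4: b4⊕b5⊕b6⊕b7⊕b12⊕b13⊕b14⊕b15⊕b20⊕b21⊕b22⊕b23⊕b28⊕b29⊕b30⊕b31 = 1⊕0⊕0⊕1⊕1⊕0⊕1⊕1⊕1⊕0⊕0⊕0⊕0⊕0⊕0⊕0 = 0
s8: b8⊕b9⊕b10⊕b11⊕b12⊕b13⊕b14⊕b15⊕b24⊕b25⊕b26⊕b27⊕b28⊕b29⊕b30⊕b31 = 1⊕1⊕0⊕0⊕1⊕0⊕1⊕1⊕1⊕1⊕1⊕1⊕0⊕0⊕0⊕0 = 1
s16: b16⊕b17⊕b18⊕b19⊕b20⊕b21⊕b22⊕b23⊕b24⊕b25⊕b26⊕b27⊕b28⊕b29⊕b30⊕b31 = 1⊕0⊕1⊕1⊕1⊕0⊕0⊕0⊕1⊕1⊕1⊕1⊕0⊕0⊕0⊕0 = 0
Syndrome (s16...s1) = 01010 → position 10.
Overall parity (XOR of all 32 bits, including p0): 0⊕0⊕0⊕0⊕1⊕0⊕0⊕1⊕1⊕1⊕0⊕0⊕1⊕0⊕1⊕1⊕1⊕0⊕1⊕1⊕1⊕0⊕0⊕0⊕1⊕1⊕1⊕1⊕0⊕0⊕0⊕0 = 1
Overall=1, syndrome position=10 → single-bit error at position 10.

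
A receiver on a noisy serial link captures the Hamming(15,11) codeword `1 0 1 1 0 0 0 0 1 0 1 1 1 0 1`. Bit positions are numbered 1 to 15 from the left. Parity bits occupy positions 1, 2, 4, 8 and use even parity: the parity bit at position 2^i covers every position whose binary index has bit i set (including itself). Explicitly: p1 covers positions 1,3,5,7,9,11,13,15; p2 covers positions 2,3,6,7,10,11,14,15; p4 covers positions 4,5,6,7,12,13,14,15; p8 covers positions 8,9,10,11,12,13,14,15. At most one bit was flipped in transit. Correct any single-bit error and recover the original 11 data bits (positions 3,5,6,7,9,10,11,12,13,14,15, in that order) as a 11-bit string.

s1: b1⊕b3⊕b5⊕b7⊕b9⊕b11⊕b13⊕b15 = 1⊕1⊕0⊕0⊕1⊕1⊕1⊕1 = 0
s2: b2⊕b3⊕b6⊕b7⊕b10⊕b11⊕b14⊕b15 = 0⊕1⊕0⊕0⊕0⊕1⊕0⊕1 = 1
s4: b4⊕b5⊕b6⊕b7⊕b12⊕b13⊕b14⊕b15 = 1⊕0⊕0⊕0⊕1⊕1⊕0⊕1 = 0
s8: b8⊕b9⊕b10⊕b11⊕b12⊕b13⊕b14⊕b15 = 0⊕1⊕0⊕1⊕1⊕1⊕0⊕1 = 1
Syndrome (s8...s1) = 1010 → position 10.
Flip bit 10: corrected codeword = 101100001111101
Data bits at positions 3,5,6,7,9,10,11,12,13,14,15: 10001111101

10001111101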